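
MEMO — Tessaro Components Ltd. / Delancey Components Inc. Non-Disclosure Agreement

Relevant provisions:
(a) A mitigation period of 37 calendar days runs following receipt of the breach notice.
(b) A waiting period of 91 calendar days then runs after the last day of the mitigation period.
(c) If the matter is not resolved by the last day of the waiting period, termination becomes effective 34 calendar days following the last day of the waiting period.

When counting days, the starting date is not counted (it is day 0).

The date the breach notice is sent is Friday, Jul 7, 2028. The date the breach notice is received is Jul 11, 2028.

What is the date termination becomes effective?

Adding 37 calendar days to Jul 11, 2028 gives Aug 17, 2028, which is the last day of the mitigation period.
The last day of the waiting period: 91 calendar days after Aug 17, 2028 is Nov 16, 2028.
Adding 34 calendar days to Nov 16, 2028 gives Dec 20, 2028, which is the date termination becomes effective.

Dec 20, 2028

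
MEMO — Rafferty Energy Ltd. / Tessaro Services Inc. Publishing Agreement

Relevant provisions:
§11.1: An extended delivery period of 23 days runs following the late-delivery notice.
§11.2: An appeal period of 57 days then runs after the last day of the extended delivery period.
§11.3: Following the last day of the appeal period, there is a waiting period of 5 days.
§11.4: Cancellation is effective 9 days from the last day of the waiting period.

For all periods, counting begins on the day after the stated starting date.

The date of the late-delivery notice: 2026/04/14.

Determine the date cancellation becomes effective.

2026/07/17

Adding 23 calendar days to 2026/04/14 gives 2026/05/07, which is the last day of the extended delivery period.
The last day of the appeal period: 2026/05/07 + 57 days = 2026/07/03.
The last day of the waiting period: 2026/07/03 + 5 days = 2026/07/08.
The date cancellation becomes effective: 9 calendar days after 2026/07/08 is 2026/07/17.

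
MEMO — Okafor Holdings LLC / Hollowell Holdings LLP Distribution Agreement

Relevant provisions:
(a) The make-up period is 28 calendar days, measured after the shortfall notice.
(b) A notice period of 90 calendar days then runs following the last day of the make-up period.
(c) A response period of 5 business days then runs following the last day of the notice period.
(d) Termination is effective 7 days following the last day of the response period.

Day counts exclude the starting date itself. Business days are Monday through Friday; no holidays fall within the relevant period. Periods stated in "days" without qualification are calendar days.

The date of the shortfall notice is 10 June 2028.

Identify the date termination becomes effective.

The last day of the make-up period: 28 calendar days after 10 June 2028 is 8 July 2028.
The last day of the notice period: 8 July 2028 + 90 days = 6 October 2028.
From Friday, 6 October 2028, 5 business days (Oct 9, Oct 10, Oct 11, Oct 12, Oct 13, skipping weekends) brings us to Friday, 13 October 2028, which is the last day of the response period.
Adding 7 calendar days to 13 October 2028 gives 20 October 2028, which is the date termination becomes effective.

20 October 2028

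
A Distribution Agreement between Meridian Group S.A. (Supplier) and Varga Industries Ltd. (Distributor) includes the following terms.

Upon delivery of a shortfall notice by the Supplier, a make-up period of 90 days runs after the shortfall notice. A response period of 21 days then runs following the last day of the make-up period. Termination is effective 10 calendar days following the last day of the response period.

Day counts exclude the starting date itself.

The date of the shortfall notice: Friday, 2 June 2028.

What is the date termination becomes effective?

The last day of the make-up period: 2 June 2028 + 90 days = 31 August 2028.
The last day of the response period: 21 calendar days after 31 August 2028 is 21 September 2028.
The date termination becomes effective: 21 September 2028 + 10 days = 1 October 2028.

1 October 2028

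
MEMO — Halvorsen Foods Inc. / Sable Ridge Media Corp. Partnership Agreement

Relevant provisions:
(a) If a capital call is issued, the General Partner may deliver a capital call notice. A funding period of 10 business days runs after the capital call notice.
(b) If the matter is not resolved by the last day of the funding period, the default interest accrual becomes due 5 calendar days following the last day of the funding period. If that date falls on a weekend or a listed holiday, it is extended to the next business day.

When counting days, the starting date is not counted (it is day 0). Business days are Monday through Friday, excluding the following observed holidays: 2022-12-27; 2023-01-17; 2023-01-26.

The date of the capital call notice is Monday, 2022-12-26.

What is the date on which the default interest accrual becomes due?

2023-01-16

From Monday, 2022-12-26, 10 business days (Dec 28, Dec 29, Dec 30, Jan 2, Jan 3, Jan 4, Jan 5, Jan 6, Jan 9, Jan 10, skipping weekends and the listed holiday on Dec 27) brings us to Tuesday, 2023-01-10, which is the last day of the funding period.
Adding 5 calendar days to 2023-01-10 gives 2023-01-15, which is the date on which the default interest accrual becomes due. That falls on a Sunday, so it rolls to the next business day, Monday, 2023-01-16.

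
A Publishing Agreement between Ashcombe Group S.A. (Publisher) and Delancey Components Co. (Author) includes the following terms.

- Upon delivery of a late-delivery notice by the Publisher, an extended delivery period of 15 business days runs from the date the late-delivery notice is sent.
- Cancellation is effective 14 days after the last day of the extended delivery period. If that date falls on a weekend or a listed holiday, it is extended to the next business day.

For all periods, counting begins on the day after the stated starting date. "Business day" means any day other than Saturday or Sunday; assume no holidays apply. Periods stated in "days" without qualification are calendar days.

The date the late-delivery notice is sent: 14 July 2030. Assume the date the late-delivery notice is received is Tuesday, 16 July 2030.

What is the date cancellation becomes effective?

The last day of the extended delivery period: counting 15 business days from Sunday, 14 July 2030 (Jul 15, Jul 16, Jul 17, Jul 18, …, Jul 31, Aug 1, Aug 2, skipping weekends) reaches Friday, 2 August 2030.
The date cancellation becomes effective: 2 August 2030 + 14 days = 16 August 2030. 16 August 2030 is a Friday, so no roll-forward applies.

16 August 2030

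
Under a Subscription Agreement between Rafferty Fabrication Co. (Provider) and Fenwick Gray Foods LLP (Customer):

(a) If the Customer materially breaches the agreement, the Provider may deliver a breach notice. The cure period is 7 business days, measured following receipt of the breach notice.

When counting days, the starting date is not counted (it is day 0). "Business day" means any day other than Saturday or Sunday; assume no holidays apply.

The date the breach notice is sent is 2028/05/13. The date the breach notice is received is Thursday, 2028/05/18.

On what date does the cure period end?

The last day of the cure period: 7 business days after Thursday, 2028/05/18, skipping weekends — May 19, May 22, May 23, May 24, May 25, May 26, May 29 — lands on Monday, 2028/05/29.

2028/05/29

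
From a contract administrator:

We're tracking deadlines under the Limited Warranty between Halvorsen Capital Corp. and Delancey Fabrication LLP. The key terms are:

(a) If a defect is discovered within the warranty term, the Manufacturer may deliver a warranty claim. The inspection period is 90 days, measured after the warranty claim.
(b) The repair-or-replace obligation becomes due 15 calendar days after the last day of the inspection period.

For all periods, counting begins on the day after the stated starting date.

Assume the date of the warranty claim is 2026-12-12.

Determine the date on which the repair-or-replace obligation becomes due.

Adding 90 calendar days to 2026-12-12 gives 2027-03-12, which is the last day of the inspection period.
The date on which the repair-or-replace obligation becomes due: 2027-03-12 + 15 days = 2027-03-27.

2027-03-27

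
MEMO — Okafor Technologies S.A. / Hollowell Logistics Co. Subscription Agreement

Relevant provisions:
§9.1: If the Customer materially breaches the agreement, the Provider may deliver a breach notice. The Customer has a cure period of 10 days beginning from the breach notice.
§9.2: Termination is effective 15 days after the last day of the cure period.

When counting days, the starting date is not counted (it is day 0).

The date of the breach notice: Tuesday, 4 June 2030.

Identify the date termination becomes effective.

Adding 10 calendar days to 4 June 2030 gives 14 June 2030, which is the last day of the cure period.
The date termination becomes effective: 14 June 2030 + 15 days = 29 June 2030.

29 June 2030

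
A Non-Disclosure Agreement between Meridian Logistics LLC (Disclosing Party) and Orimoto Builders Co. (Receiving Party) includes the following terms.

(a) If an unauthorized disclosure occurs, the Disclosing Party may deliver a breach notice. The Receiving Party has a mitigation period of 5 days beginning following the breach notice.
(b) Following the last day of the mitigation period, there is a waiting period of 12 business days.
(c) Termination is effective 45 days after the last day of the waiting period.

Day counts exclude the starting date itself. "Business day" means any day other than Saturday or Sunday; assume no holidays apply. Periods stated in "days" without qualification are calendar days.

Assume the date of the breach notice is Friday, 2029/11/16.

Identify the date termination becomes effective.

The last day of the mitigation period: 5 calendar days after 2029/11/16 is 2029/11/21.
The last day of the waiting period: 12 business days after Wednesday, 2029/11/21, skipping weekends — Nov 22, Nov 23, Nov 26, Nov 27, …, Dec 5, Dec 6, Dec 7 — lands on Friday, 2029/12/07.
Adding 45 calendar days to 2029/12/07 gives 2030/01/21, which is the date termination becomes effective.

2030/01/21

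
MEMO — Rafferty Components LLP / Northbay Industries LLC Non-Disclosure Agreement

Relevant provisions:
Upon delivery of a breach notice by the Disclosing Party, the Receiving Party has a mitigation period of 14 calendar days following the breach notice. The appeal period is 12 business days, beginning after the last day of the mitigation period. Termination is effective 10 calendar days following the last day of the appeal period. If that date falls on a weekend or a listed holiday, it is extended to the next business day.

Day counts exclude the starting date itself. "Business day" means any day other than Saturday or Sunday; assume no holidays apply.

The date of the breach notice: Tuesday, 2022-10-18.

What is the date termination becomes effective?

2022-11-28

Adding 14 calendar days to 2022-10-18 gives 2022-11-01, which is the last day of the mitigation period.
From Tuesday, 2022-11-01, 12 business days (Nov 2, Nov 3, Nov 4, Nov 7, …, Nov 15, Nov 16, Nov 17, skipping weekends) brings us to Thursday, 2022-11-17, which is the last day of the appeal period.
Adding 10 calendar days to 2022-11-17 gives 2022-11-27, which is the date termination becomes effective. That falls on a Sunday, so it rolls to the next business day, Monday, 2022-11-28.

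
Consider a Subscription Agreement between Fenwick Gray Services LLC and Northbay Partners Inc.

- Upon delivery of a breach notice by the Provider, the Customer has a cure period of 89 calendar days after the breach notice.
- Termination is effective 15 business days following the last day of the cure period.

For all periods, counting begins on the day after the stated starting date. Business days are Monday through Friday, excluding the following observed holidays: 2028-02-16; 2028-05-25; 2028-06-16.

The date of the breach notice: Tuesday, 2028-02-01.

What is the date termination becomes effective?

2028-05-19

The last day of the cure period: 2028-02-01 + 89 days = 2028-04-30.
From Sunday, 2028-04-30, 15 business days (May 1, May 2, May 3, May 4, …, May 17, May 18, May 19, skipping weekends) brings us to Friday, 2028-05-19, which is the date termination becomes effective.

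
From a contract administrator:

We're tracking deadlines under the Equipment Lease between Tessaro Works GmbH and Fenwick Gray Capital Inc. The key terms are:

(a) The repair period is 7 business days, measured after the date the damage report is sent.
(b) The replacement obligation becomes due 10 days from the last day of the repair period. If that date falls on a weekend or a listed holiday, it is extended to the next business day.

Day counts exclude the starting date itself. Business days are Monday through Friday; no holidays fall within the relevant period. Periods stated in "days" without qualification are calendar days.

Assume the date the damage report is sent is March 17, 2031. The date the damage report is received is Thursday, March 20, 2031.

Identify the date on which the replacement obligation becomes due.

The last day of the repair period: counting 7 business days from Monday, March 17, 2031 (Mar 18, Mar 19, Mar 20, Mar 21, Mar 24, Mar 25, Mar 26, skipping weekends) reaches Wednesday, March 26, 2031.
Adding 10 calendar days to March 26, 2031 gives April 5, 2031, which is the date on which the replacement obligation becomes due. That falls on a Saturday, so it rolls to the next business day, Monday, April 7, 2031.

April 7, 2031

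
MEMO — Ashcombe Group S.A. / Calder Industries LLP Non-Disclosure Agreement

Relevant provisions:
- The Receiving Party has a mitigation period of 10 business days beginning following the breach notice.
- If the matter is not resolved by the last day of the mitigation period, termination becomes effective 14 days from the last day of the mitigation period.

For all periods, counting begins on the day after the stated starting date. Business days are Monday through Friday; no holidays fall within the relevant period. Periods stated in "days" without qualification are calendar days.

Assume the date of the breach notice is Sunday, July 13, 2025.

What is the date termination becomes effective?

August 8, 2025

The last day of the mitigation period: 10 business days after Sunday, July 13, 2025, skipping weekends — Jul 14, Jul 15, Jul 16, Jul 17, Jul 18, Jul 21, Jul 22, Jul 23, Jul 24, Jul 25 — lands on Friday, July 25, 2025.
The date termination becomes effective: 14 calendar days after July 25, 2025 is August 8, 2025.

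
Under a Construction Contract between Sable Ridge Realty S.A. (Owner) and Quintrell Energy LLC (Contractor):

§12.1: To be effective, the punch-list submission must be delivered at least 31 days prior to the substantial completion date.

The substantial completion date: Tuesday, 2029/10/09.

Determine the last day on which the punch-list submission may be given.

2029/10/09 minus 31 days is 2029/09/08.

2029/09/08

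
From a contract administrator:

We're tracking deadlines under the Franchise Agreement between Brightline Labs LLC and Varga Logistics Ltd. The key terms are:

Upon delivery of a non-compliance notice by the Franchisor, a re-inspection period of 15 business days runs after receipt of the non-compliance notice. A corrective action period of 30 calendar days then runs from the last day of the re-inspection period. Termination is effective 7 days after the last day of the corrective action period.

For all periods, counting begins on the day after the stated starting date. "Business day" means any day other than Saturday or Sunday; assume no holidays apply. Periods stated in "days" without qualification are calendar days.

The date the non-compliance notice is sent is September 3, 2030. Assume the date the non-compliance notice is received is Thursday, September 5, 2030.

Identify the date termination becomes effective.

From Thursday, September 5, 2030, 15 business days (Sep 6, Sep 9, Sep 10, Sep 11, …, Sep 24, Sep 25, Sep 26, skipping weekends) brings us to Thursday, September 26, 2030, which is the last day of the re-inspection period.
Adding 30 calendar days to September 26, 2030 gives October 26, 2030, which is the last day of the corrective action period.
The date termination becomes effective: October 26, 2030 + 7 days = November 2, 2030.

November 2, 2030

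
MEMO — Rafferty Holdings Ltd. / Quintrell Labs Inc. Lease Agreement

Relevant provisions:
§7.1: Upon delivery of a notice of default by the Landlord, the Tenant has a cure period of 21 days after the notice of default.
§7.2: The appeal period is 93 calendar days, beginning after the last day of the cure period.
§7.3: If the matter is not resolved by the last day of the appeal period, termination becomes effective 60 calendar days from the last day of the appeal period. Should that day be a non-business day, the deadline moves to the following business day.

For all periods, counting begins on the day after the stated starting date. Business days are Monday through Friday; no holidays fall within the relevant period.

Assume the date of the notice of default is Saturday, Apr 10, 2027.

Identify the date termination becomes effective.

Oct 1, 2027

The last day of the cure period: Apr 10, 2027 + 21 days = May 1, 2027.
The last day of the appeal period: May 1, 2027 + 93 days = Aug 2, 2027.
Adding 60 calendar days to Aug 2, 2027 gives Oct 1, 2027, which is the date termination becomes effective. Oct 1, 2027 is a Friday, so no roll-forward applies.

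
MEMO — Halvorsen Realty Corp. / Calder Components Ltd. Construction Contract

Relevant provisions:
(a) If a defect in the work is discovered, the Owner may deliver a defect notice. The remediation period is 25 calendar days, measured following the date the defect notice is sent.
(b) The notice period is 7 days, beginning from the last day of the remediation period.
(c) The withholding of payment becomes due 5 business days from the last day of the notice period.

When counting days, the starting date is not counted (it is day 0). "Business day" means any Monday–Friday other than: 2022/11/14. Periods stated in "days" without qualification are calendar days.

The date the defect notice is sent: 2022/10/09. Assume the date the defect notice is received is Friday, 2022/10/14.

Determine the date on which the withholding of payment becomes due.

The last day of the remediation period: 2022/10/09 + 25 days = 2022/11/03.
The last day of the notice period: 2022/11/03 + 7 days = 2022/11/10.
The date on which the withholding of payment becomes due: counting 5 business days from Thursday, 2022/11/10 (Nov 11, Nov 15, Nov 16, Nov 17, Nov 18, skipping weekends and the listed holiday on Nov 14) reaches Friday, 2022/11/18.

2022/11/18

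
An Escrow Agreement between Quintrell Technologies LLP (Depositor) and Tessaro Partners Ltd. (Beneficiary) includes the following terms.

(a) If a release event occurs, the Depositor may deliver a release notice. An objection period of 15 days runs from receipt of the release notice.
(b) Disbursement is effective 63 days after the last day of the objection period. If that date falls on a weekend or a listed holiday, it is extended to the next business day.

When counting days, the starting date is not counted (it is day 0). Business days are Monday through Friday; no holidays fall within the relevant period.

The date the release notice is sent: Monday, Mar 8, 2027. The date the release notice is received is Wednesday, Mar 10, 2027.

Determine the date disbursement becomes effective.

The last day of the objection period: 15 calendar days after Mar 10, 2027 is Mar 25, 2027.
The date disbursement becomes effective: Mar 25, 2027 + 63 days = May 27, 2027. May 27, 2027 is a Thursday, so no roll-forward applies.

May 27, 2027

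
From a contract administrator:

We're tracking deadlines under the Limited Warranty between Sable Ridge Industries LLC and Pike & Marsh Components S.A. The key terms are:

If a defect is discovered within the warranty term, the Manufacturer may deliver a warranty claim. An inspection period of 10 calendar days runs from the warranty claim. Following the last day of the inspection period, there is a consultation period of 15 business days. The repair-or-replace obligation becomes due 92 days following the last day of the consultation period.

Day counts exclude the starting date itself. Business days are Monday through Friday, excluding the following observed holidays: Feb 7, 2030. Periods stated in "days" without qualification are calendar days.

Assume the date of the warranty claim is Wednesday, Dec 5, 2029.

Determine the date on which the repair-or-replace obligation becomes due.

Apr 6, 2030

Adding 10 calendar days to Dec 5, 2029 gives Dec 15, 2029, which is the last day of the inspection period.
The last day of the consultation period: counting 15 business days from Saturday, Dec 15, 2029 (Dec 17, Dec 18, Dec 19, Dec 20, …, Jan 2, Jan 3, Jan 4, skipping weekends) reaches Friday, Jan 4, 2030.
The date on which the repair-or-replace obligation becomes due: Jan 4, 2030 + 92 days = Apr 6, 2030.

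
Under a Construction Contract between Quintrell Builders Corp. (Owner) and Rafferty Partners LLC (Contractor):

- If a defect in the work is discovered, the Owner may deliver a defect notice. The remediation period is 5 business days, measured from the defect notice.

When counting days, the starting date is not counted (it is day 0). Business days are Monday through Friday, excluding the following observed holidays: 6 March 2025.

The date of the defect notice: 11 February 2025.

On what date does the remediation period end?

18 February 2025

The last day of the remediation period: 5 business days after Tuesday, 11 February 2025, skipping weekends — Feb 12, Feb 13, Feb 14, Feb 17, Feb 18 — lands on Tuesday, 18 February 2025.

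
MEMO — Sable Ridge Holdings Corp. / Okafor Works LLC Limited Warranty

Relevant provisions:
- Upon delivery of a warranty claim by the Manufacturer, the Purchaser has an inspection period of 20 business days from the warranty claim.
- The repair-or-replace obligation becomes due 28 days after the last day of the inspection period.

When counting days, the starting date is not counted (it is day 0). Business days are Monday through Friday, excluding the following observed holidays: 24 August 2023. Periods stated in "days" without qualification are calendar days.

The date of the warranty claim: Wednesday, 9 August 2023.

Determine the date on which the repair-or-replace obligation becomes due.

5 October 2023

The last day of the inspection period: counting 20 business days from Wednesday, 9 August 2023 (Aug 10, Aug 11, Aug 14, Aug 15, …, Sep 5, Sep 6, Sep 7, skipping weekends and the listed holiday on Aug 24) reaches Thursday, 7 September 2023.
Adding 28 calendar days to 7 September 2023 gives 5 October 2023, which is the date on which the repair-or-replace obligation becomes due.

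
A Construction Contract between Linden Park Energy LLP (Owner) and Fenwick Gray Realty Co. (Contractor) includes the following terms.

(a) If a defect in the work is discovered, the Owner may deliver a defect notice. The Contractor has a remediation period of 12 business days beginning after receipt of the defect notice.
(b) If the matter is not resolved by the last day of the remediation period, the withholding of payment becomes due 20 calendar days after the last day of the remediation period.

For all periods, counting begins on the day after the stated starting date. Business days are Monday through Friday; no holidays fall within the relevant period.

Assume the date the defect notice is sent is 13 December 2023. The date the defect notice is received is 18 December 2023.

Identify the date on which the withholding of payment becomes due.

23 January 2024

From Monday, 18 December 2023, 12 business days (Dec 19, Dec 20, Dec 21, Dec 22, …, Jan 1, Jan 2, Jan 3, skipping weekends) brings us to Wednesday, 3 January 2024, which is the last day of the remediation period.
The date on which the withholding of payment becomes due: 20 calendar days after 3 January 2024 is 23 January 2024.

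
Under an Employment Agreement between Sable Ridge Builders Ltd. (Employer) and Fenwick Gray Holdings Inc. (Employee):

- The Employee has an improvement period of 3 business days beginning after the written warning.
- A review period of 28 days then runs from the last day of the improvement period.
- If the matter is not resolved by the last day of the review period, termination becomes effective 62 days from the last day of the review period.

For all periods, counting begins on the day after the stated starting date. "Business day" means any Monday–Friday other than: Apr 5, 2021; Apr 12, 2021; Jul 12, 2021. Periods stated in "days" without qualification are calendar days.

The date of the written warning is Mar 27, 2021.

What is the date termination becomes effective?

The last day of the improvement period: 3 business days after Saturday, Mar 27, 2021, skipping weekends — Mar 29, Mar 30, Mar 31 — lands on Wednesday, Mar 31, 2021.
Adding 28 calendar days to Mar 31, 2021 gives Apr 28, 2021, which is the last day of the review period.
Adding 62 calendar days to Apr 28, 2021 gives Jun 29, 2021, which is the date termination becomes effective.

Jun 29, 2021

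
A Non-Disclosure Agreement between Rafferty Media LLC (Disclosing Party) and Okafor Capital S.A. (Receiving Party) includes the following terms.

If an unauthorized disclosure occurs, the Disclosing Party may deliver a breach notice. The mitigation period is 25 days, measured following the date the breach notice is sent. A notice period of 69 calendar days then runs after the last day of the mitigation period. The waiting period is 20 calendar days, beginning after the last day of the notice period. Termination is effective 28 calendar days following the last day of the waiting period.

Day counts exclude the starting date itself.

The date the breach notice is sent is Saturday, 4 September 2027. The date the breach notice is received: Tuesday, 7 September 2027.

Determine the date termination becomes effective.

24 January 2028

The last day of the mitigation period: 25 calendar days after 4 September 2027 is 29 September 2027.
The last day of the notice period: 29 September 2027 + 69 days = 7 December 2027.
The last day of the waiting period: 20 calendar days after 7 December 2027 is 27 December 2027.
The date termination becomes effective: 27 December 2027 + 28 days = 24 January 2028.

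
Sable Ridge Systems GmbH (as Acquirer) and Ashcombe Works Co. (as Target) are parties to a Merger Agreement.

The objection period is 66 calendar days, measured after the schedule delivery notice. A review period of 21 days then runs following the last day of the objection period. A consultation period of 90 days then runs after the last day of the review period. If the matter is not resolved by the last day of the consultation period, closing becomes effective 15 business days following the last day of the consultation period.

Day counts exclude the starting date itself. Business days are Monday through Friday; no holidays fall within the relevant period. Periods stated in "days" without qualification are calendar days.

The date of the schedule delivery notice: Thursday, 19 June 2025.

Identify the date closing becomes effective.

Adding 66 calendar days to 19 June 2025 gives 24 August 2025, which is the last day of the objection period.
The last day of the review period: 24 August 2025 + 21 days = 14 September 2025.
The last day of the consultation period: 14 September 2025 + 90 days = 13 December 2025.
The date closing becomes effective: counting 15 business days from Saturday, 13 December 2025 (Dec 15, Dec 16, Dec 17, Dec 18, …, Dec 31, Jan 1, Jan 2, skipping weekends) reaches Friday, 2 January 2026.

2 January 2026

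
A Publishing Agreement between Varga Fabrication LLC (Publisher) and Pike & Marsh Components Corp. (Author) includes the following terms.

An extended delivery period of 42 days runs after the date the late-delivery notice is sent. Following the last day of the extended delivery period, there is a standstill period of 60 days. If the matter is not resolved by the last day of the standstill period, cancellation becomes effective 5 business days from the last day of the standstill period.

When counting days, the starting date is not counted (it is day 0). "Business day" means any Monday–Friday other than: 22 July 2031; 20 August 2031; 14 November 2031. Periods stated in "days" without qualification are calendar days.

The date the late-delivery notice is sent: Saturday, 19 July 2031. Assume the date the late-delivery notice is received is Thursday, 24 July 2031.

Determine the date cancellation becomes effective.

5 November 2031

Adding 42 calendar days to 19 July 2031 gives 30 August 2031, which is the last day of the extended delivery period.
The last day of the standstill period: 60 calendar days after 30 August 2031 is 29 October 2031.
From Wednesday, 29 October 2031, 5 business days (Oct 30, Oct 31, Nov 3, Nov 4, Nov 5, skipping weekends) brings us to Wednesday, 5 November 2031, which is the date cancellation becomes effective.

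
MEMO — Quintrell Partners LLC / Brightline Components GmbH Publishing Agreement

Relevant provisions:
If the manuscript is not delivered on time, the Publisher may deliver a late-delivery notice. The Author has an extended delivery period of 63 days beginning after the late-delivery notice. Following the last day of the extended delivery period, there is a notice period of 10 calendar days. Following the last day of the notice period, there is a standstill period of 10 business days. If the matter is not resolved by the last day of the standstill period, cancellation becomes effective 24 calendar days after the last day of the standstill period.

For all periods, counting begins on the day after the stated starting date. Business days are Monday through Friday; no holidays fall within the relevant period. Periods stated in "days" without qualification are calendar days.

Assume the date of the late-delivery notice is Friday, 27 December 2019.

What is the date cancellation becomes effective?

16 April 2020

The last day of the extended delivery period: 63 calendar days after 27 December 2019 is 28 February 2020.
Adding 10 calendar days to 28 February 2020 gives 9 March 2020, which is the last day of the notice period.
From Monday, 9 March 2020, 10 business days (Mar 10, Mar 11, Mar 12, Mar 13, Mar 16, Mar 17, Mar 18, Mar 19, Mar 20, Mar 23, skipping weekends) brings us to Monday, 23 March 2020, which is the last day of the standstill period.
Adding 24 calendar days to 23 March 2020 gives 16 April 2020, which is the date cancellation becomes effective.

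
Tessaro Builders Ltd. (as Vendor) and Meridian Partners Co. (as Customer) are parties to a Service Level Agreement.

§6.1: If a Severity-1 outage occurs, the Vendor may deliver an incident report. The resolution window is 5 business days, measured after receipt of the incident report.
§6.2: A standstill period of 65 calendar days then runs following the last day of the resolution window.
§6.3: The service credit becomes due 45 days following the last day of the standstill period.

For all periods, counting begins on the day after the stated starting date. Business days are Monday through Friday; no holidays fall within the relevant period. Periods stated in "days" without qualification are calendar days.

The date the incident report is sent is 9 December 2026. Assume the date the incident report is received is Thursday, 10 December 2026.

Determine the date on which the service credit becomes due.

6 April 2027

From Thursday, 10 December 2026, 5 business days (Dec 11, Dec 14, Dec 15, Dec 16, Dec 17, skipping weekends) brings us to Thursday, 17 December 2026, which is the last day of the resolution window.
The last day of the standstill period: 17 December 2026 + 65 days = 20 February 2027.
Adding 45 calendar days to 20 February 2027 gives 6 April 2027, which is the date on which the service credit becomes due.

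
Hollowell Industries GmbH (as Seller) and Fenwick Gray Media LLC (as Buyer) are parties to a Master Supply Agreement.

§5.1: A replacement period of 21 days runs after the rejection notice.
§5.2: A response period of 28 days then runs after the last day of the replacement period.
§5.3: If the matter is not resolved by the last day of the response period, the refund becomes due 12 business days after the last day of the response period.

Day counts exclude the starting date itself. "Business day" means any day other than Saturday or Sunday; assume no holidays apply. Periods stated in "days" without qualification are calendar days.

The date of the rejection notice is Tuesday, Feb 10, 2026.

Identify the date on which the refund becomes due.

The last day of the replacement period: Feb 10, 2026 + 21 days = Mar 3, 2026.
Adding 28 calendar days to Mar 3, 2026 gives Mar 31, 2026, which is the last day of the response period.
The date on which the refund becomes due: counting 12 business days from Tuesday, Mar 31, 2026 (Apr 1, Apr 2, Apr 3, Apr 6, …, Apr 14, Apr 15, Apr 16, skipping weekends) reaches Thursday, Apr 16, 2026.

Apr 16, 2026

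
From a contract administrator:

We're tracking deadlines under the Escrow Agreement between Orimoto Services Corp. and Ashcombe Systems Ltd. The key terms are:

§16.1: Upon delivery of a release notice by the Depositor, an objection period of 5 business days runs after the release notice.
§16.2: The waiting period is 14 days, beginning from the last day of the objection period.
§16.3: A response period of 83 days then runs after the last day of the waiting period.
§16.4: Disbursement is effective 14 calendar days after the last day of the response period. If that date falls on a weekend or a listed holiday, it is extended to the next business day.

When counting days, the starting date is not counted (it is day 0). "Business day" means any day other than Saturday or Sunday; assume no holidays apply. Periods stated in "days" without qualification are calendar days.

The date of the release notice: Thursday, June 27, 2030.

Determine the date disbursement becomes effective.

The last day of the objection period: 5 business days after Thursday, June 27, 2030, skipping weekends — Jun 28, Jul 1, Jul 2, Jul 3, Jul 4 — lands on Thursday, July 4, 2030.
The last day of the waiting period: 14 calendar days after July 4, 2030 is July 18, 2030.
Adding 83 calendar days to July 18, 2030 gives October 9, 2030, which is the last day of the response period.
The date disbursement becomes effective: October 9, 2030 + 14 days = October 23, 2030. October 23, 2030 is a Wednesday, so no roll-forward applies.

October 23, 2030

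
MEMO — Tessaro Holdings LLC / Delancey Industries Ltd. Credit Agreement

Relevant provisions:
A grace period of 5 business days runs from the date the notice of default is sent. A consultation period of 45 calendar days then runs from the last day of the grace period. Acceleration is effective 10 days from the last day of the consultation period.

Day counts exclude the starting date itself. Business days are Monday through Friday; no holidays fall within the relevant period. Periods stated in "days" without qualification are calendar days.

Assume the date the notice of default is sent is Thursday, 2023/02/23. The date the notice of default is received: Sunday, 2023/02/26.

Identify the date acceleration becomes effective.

2023/04/26

From Thursday, 2023/02/23, 5 business days (Feb 24, Feb 27, Feb 28, Mar 1, Mar 2, skipping weekends) brings us to Thursday, 2023/03/02, which is the last day of the grace period.
The last day of the consultation period: 2023/03/02 + 45 days = 2023/04/16.
Adding 10 calendar days to 2023/04/16 gives 2023/04/26, which is the date acceleration becomes effective.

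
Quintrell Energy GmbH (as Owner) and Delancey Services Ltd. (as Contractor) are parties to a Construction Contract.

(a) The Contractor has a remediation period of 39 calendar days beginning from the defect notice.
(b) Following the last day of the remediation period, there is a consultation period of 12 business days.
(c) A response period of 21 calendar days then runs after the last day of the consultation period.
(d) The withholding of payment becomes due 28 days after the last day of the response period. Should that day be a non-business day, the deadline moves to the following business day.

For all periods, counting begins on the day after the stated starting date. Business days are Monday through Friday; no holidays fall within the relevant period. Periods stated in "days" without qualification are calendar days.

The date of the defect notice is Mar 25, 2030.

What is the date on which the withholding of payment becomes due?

The last day of the remediation period: 39 calendar days after Mar 25, 2030 is May 3, 2030.
The last day of the consultation period: counting 12 business days from Friday, May 3, 2030 (May 6, May 7, May 8, May 9, …, May 17, May 20, May 21, skipping weekends) reaches Tuesday, May 21, 2030.
Adding 21 calendar days to May 21, 2030 gives Jun 11, 2030, which is the last day of the response period.
The date on which the withholding of payment becomes due: Jun 11, 2030 + 28 days = Jul 9, 2030. Jul 9, 2030 is a Tuesday, so no roll-forward applies.

Jul 9, 2030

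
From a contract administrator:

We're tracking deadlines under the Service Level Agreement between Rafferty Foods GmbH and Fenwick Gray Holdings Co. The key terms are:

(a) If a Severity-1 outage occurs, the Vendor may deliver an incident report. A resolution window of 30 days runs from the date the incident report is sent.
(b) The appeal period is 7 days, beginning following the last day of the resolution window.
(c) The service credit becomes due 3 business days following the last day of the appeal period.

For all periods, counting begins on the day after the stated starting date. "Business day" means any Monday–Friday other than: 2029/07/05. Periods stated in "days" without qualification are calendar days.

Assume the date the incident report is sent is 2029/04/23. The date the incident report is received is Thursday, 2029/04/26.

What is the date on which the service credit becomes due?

2029/06/04

The last day of the resolution window: 30 calendar days after 2029/04/23 is 2029/05/23.
The last day of the appeal period: 2029/05/23 + 7 days = 2029/05/30.
From Wednesday, 2029/05/30, 3 business days (May 31, Jun 1, Jun 4, skipping weekends) brings us to Monday, 2029/06/04, which is the date on which the service credit becomes due.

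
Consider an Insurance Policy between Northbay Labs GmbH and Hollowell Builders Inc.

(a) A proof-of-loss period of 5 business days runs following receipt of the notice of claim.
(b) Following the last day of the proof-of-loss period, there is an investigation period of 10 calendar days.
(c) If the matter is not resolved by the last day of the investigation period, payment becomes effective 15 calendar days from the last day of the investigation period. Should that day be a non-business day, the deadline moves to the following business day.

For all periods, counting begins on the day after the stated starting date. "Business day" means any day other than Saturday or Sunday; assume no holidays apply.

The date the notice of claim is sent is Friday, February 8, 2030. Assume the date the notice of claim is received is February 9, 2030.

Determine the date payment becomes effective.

From Saturday, February 9, 2030, 5 business days (Feb 11, Feb 12, Feb 13, Feb 14, Feb 15, skipping weekends) brings us to Friday, February 15, 2030, which is the last day of the proof-of-loss period.
The last day of the investigation period: February 15, 2030 + 10 days = February 25, 2030.
The date payment becomes effective: 15 calendar days after February 25, 2030 is March 12, 2030. March 12, 2030 is a Tuesday, so no roll-forward applies.

March 12, 2030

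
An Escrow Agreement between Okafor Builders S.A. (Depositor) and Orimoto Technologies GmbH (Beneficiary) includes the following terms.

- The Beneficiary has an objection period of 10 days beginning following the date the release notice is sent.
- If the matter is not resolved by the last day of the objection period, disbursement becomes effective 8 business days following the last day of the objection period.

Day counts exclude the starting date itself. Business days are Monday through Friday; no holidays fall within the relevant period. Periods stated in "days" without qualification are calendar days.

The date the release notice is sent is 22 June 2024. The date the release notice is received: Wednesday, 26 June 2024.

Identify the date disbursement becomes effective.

The last day of the objection period: 22 June 2024 + 10 days = 2 July 2024.
The date disbursement becomes effective: counting 8 business days from Tuesday, 2 July 2024 (Jul 3, Jul 4, Jul 5, Jul 8, Jul 9, Jul 10, Jul 11, Jul 12, skipping weekends) reaches Friday, 12 July 2024.

12 July 2024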